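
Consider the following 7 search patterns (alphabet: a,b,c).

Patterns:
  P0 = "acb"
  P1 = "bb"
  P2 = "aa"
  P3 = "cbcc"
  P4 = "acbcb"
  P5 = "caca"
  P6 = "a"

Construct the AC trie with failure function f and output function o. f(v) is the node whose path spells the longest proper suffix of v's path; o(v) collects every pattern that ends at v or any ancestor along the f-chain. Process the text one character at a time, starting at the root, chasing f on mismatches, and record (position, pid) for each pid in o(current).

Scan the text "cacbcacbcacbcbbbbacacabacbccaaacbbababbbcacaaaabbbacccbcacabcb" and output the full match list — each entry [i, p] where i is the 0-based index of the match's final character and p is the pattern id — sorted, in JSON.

Build automaton:
Trie (insert patterns):
  0='ε' goto a→1 b→4 c→7
  1='a' goto a→6 c→2  [P6 ends]
  2='ac' goto b→3
  3='acb' goto c→11  [P0 ends]
  4='b' goto b→5
  5='bb' goto ·  [P1 ends]
  6='aa' goto ·  [P2 ends]
  7='c' goto a→13 b→8
  8='cb' goto c→9
  9='cbc' goto c→10
  10='cbcc' goto ·  [P3 ends]
  11='acbc' goto b→12
  12='acbcb' goto ·  [P4 ends]
  13='ca' goto c→14
  14='cac' goto a→15
  15='caca' goto ·  [P5 ends]

BFS fail/out derivation:
  fail(1) 'a': from fail(0)=0 chase 'a': 0 ⇒ 0;  out={6}∪out(0)={6}
  fail(4) 'b': from fail(0)=0 chase 'b': 0 ⇒ 0;  out=∅∪out(0)=∅
  fail(7) 'c': from fail(0)=0 chase 'c': 0 ⇒ 0;  out=∅∪out(0)=∅
  fail(2) 'ac': from fail(1)=0 chase 'c': 0 ⇒ 7;  out=∅∪out(7)=∅
  fail(5) 'bb': from fail(4)=0 chase 'b': 0 ⇒ 4;  out={1}∪out(4)={1}
  fail(6) 'aa': from fail(1)=0 chase 'a': 0 ⇒ 1;  out={2}∪out(1)={2,6}
  fail(8) 'cb': from fail(7)=0 chase 'b': 0 ⇒ 4;  out=∅∪out(4)=∅
  fail(13) 'ca': from fail(7)=0 chase 'a': 0 ⇒ 1;  out=∅∪out(1)={6}
  fail(3) 'acb': from fail(2)=7 chase 'b': 7 ⇒ 8;  out={0}∪out(8)={0}
  fail(9) 'cbc': from fail(8)=4 chase 'c': 4→0 ⇒ 7;  out=∅∪out(7)=∅
  fail(14) 'cac': from fail(13)=1 chase 'c': 1 ⇒ 2;  out=∅∪out(2)=∅
  fail(10) 'cbcc': from fail(9)=7 chase 'c': 7→0 ⇒ 7;  out={3}∪out(7)={3}
  fail(11) 'acbc': from fail(3)=8 chase 'c': 8 ⇒ 9;  out=∅∪out(9)=∅
  fail(15) 'caca': from fail(14)=2 chase 'a': 2→7 ⇒ 13;  out={5}∪out(13)={5,6}
  fail(12) 'acbcb': from fail(11)=9 chase 'b': 9→7 ⇒ 8;  out={4}∪out(8)={4}

Text stream:
[0] read 'c'  n0⇒n7
[1] read 'a'  n7⇒n13  ** P6@[1:1]
[2] read 'c'  n13⇒n14
[3] read 'b'  n14⇒n3 (via fail)  ** P0@[1:3]
[4] read 'c'  n3⇒n11
[5] read 'a'  n11⇒n13 (via fail)  ** P6@[5:5]
[6] read 'c'  n13⇒n14
[7] read 'b'  n14⇒n3 (via fail)  ** P0@[5:7]
[8] read 'c'  n3⇒n11
[9] read 'a'  n11⇒n13 (via fail)  ** P6@[9:9]
[10] read 'c'  n13⇒n14
[11] read 'b'  n14⇒n3 (via fail)  ** P0@[9:11]
[12] read 'c'  n3⇒n11
[13] read 'b'  n11⇒n12  ** P4@[9:13]
[14] read 'b'  n12⇒n5 (via fail)  ** P1@[13:14]
[15] read 'b'  n5⇒n5 (via fail)  ** P1@[14:15]
[16] read 'b'  n5⇒n5 (via fail)  ** P1@[15:16]
[17] read 'a'  n5⇒n1 (via fail)  ** P6@[17:17]
[18] read 'c'  n1⇒n2
[19] read 'a'  n2⇒n13 (via fail)  ** P6@[19:19]
[20] read 'c'  n13⇒n14
[21] read 'a'  n14⇒n15  ** P5@[18:21],P6@[21:21]
[22] read 'b'  n15⇒n4 (via fail)
[23] read 'a'  n4⇒n1 (via fail)  ** P6@[23:23]
[24] read 'c'  n1⇒n2
[25] read 'b'  n2⇒n3  ** P0@[23:25]
[26] read 'c'  n3⇒n11
[27] read 'c'  n11⇒n10 (via fail)  ** P3@[24:27]
[28] read 'a'  n10⇒n13 (via fail)  ** P6@[28:28]
[29] read 'a'  n13⇒n6 (via fail)  ** P2@[28:29],P6@[29:29]
[30] read 'a'  n6⇒n6 (via fail)  ** P2@[29:30],P6@[30:30]
[31] read 'c'  n6⇒n2 (via fail)
[32] read 'b'  n2⇒n3  ** P0@[30:32]
[33] read 'b'  n3⇒n5 (via fail)  ** P1@[32:33]
[34] read 'a'  n5⇒n1 (via fail)  ** P6@[34:34]
[35] read 'b'  n1⇒n4 (via fail)
[36] read 'a'  n4⇒n1 (via fail)  ** P6@[36:36]
[37] read 'b'  n1⇒n4 (via fail)
[38] read 'b'  n4⇒n5  ** P1@[37:38]
[39] read 'b'  n5⇒n5 (via fail)  ** P1@[38:39]
[40] read 'c'  n5⇒n7 (via fail)
[41] read 'a'  n7⇒n13  ** P6@[41:41]
[42] read 'c'  n13⇒n14
[43] read 'a'  n14⇒n15  ** P5@[40:43],P6@[43:43]
[44] read 'a'  n15⇒n6 (via fail)  ** P2@[43:44],P6@[44:44]
[45] read 'a'  n6⇒n6 (via fail)  ** P2@[44:45],P6@[45:45]
[46] read 'a'  n6⇒n6 (via fail)  ** P2@[45:46],P6@[46:46]
[47] read 'b'  n6⇒n4 (via fail)
[48] read 'b'  n4⇒n5  ** P1@[47:48]
[49] read 'b'  n5⇒n5 (via fail)  ** P1@[48:49]
[50] read 'a'  n5⇒n1 (via fail)  ** P6@[50:50]
[51] read 'c'  n1⇒n2
[52] read 'c'  n2⇒n7 (via fail)
[53] read 'c'  n7⇒n7 (via fail)
[54] read 'b'  n7⇒n8
[55] read 'c'  n8⇒n9
[56] read 'a'  n9⇒n13 (via fail)  ** P6@[56:56]
[57] read 'c'  n13⇒n14
[58] read 'a'  n14⇒n15  ** P5@[55:58],P6@[58:58]
[59] read 'b'  n15⇒n4 (via fail)
[60] read 'c'  n4⇒n7 (via fail)
[61] read 'b'  n7⇒n8

Matches: [[1,6],[3,0],[5,6],[7,0],[9,6],[11,0],[13,4],[14,1],[15,1],[16,1],[17,6],[19,6],[21,5],[21,6],[23,6],[25,0],[27,3],[28,6],[29,2],[29,6],[30,2],[30,6],[32,0],[33,1],[34,6],[36,6],[38,1],[39,1],[41,6],[43,5],[43,6],[44,2],[44,6],[45,2],[45,6],[46,2],[46,6],[48,1],[49,1],[50,6],[56,6],[58,5],[58,6]]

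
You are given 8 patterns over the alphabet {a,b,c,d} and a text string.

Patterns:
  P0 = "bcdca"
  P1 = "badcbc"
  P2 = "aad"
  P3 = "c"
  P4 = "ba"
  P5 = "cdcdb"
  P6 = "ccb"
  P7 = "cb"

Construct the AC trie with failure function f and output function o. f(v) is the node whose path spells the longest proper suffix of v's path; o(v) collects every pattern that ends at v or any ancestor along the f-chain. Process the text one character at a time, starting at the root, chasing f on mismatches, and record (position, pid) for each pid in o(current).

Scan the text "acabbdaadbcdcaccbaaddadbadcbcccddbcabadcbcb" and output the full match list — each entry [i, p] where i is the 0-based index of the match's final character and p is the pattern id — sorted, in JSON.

Construct AC machine:
Trie nodes:
  n0 'ε': a→11 b→1 c→14
  n1 'b': a→6 c→2
  n2 'bc': d→3
  n3 'bcd': c→4
  n4 'bcdc': a→5
  n5 'bcdca': ·  [P0 ends]
  n6 'ba': d→7  [P4 ends]
  n7 'bad': c→8
  n8 'badc': b→9
  n9 'badcb': c→10
  n10 'badcbc': ·  [P1 ends]
  n11 'a': a→12
  n12 'aa': d→13
  n13 'aad': ·  [P2 ends]
  n14 'c': b→21 c→19 d→15  [P3 ends]
  n15 'cd': c→16
  n16 'cdc': d→17
  n17 'cdcd': b→18
  n18 'cdcdb': ·  [P5 ends]
  n19 'cc': b→20
  n20 'ccb': ·  [P6 ends]
  n21 'cb': ·  [P7 ends]

Failure links (BFS by depth):
  n1('b'): parent n0 fail=0; on 'b' 0 → fail=0;  out ∅∪∅=∅
  n11('a'): parent n0 fail=0; on 'a' 0 → fail=0;  out ∅∪∅=∅
  n14('c'): parent n0 fail=0; on 'c' 0 → fail=0;  out {3}∪∅={3}
  n2('bc'): parent n1 fail=0; on 'c' 0 → fail=14;  out ∅∪{3}={3}
  n6('ba'): parent n1 fail=0; on 'a' 0 → fail=11;  out {4}∪∅={4}
  n12('aa'): parent n11 fail=0; on 'a' 0 → fail=11;  out ∅∪∅=∅
  n15('cd'): parent n14 fail=0; on 'd' 0 → fail=0;  out ∅∪∅=∅
  n19('cc'): parent n14 fail=0; on 'c' 0 → fail=14;  out ∅∪{3}={3}
  n21('cb'): parent n14 fail=0; on 'b' 0 → fail=1;  out {7}∪∅={7}
  n3('bcd'): parent n2 fail=14; on 'd' 14 → fail=15;  out ∅∪∅=∅
  n7('bad'): parent n6 fail=11; on 'd' 11→0 → fail=0;  out ∅∪∅=∅
  n13('aad'): parent n12 fail=11; on 'd' 11→0 → fail=0;  out {2}∪∅={2}
  n16('cdc'): parent n15 fail=0; on 'c' 0 → fail=14;  out ∅∪{3}={3}
  n20('ccb'): parent n19 fail=14; on 'b' 14 → fail=21;  out {6}∪{7}={6,7}
  n4('bcdc'): parent n3 fail=15; on 'c' 15 → fail=16;  out ∅∪{3}={3}
  n8('badc'): parent n7 fail=0; on 'c' 0 → fail=14;  out ∅∪{3}={3}
  n17('cdcd'): parent n16 fail=14; on 'd' 14 → fail=15;  out ∅∪∅=∅
  n5('bcdca'): parent n4 fail=16; on 'a' 16→14→0 → fail=11;  out {0}∪∅={0}
  n9('badcb'): parent n8 fail=14; on 'b' 14 → fail=21;  out ∅∪{7}={7}
  n18('cdcdb'): parent n17 fail=15; on 'b' 15→0 → fail=1;  out {5}∪∅={5}
  n10('badcbc'): parent n9 fail=21; on 'c' 21→1 → fail=2;  out {1}∪{3}={1,3}

Text stream:
[0] read 'a'  n0⇒n11
[1] read 'c'  n11⇒n14 (via fail)  emit P3@[1:1]
[2] read 'a'  n14⇒n11 (via fail)
[3] read 'b'  n11⇒n1 (via fail)
[4] read 'b'  n1⇒n1 (via fail)
[5] read 'd'  n1⇒n0 (via fail)
[6] read 'a'  n0⇒n11
[7] read 'a'  n11⇒n12
[8] read 'd'  n12⇒n13  emit P2@[6:8]
[9] read 'b'  n13⇒n1 (via fail)
[10] read 'c'  n1⇒n2  emit P3@[10:10]
[11] read 'd'  n2⇒n3
[12] read 'c'  n3⇒n4  emit P3@[12:12]
[13] read 'a'  n4⇒n5  emit P0@[9:13]
[14] read 'c'  n5⇒n14 (via fail)  emit P3@[14:14]
[15] read 'c'  n14⇒n19  emit P3@[15:15]
[16] read 'b'  n19⇒n20  emit P6@[14:16],P7@[15:16]
[17] read 'a'  n20⇒n6 (via fail)  emit P4@[16:17]
[18] read 'a'  n6⇒n12 (via fail)
[19] read 'd'  n12⇒n13  emit P2@[17:19]
[20] read 'd'  n13⇒n0 (via fail)
[21] read 'a'  n0⇒n11
[22] read 'd'  n11⇒n0 (via fail)
[23] read 'b'  n0⇒n1
[24] read 'a'  n1⇒n6  emit P4@[23:24]
[25] read 'd'  n6⇒n7
[26] read 'c'  n7⇒n8  emit P3@[26:26]
[27] read 'b'  n8⇒n9  emit P7@[26:27]
[28] read 'c'  n9⇒n10  emit P1@[23:28],P3@[28:28]
[29] read 'c'  n10⇒n19 (via fail)  emit P3@[29:29]
[30] read 'c'  n19⇒n19 (via fail)  emit P3@[30:30]
[31] read 'd'  n19⇒n15 (via fail)
[32] read 'd'  n15⇒n0 (via fail)
[33] read 'b'  n0⇒n1
[34] read 'c'  n1⇒n2  emit P3@[34:34]
[35] read 'a'  n2⇒n11 (via fail)
[36] read 'b'  n11⇒n1 (via fail)
[37] read 'a'  n1⇒n6  emit P4@[36:37]
[38] read 'd'  n6⇒n7
[39] read 'c'  n7⇒n8  emit P3@[39:39]
[40] read 'b'  n8⇒n9  emit P7@[39:40]
[41] read 'c'  n9⇒n10  emit P1@[36:41],P3@[41:41]
[42] read 'b'  n10⇒n21 (via fail)  emit P7@[41:42]

Matches: [[1,3],[8,2],[10,3],[12,3],[13,0],[14,3],[15,3],[16,6],[16,7],[17,4],[19,2],[24,4],[26,3],[27,7],[28,1],[28,3],[29,3],[30,3],[34,3],[37,4],[39,3],[40,7],[41,1],[41,3],[42,7]]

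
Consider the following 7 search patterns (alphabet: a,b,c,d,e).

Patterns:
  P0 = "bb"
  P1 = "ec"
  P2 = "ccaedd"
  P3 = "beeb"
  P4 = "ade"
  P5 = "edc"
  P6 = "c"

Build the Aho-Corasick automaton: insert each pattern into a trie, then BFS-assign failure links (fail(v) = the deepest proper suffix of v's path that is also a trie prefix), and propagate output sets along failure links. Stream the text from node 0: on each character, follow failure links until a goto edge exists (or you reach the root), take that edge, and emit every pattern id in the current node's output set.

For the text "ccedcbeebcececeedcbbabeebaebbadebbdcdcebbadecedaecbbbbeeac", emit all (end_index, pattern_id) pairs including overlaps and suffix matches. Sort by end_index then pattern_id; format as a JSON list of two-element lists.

Build:
Trie nodes:
  0='ε' goto a→14 b→1 c→5 e→3
  1='b' goto b→2 e→11
  2='bb' goto ·  ←P0
  3='e' goto c→4 d→17
  4='ec' goto ·  ←P1
  5='c' goto c→6  ←P6
  6='cc' goto a→7
  7='cca' goto e→8
  8='ccae' goto d→9
  9='ccaed' goto d→10
  10='ccaedd' goto ·  ←P2
  11='be' goto e→12
  12='bee' goto b→13
  13='beeb' goto ·  ←P3
  14='a' goto d→15
  15='ad' goto e→16
  16='ade' goto ·  ←P4
  17='ed' goto c→18
  18='edc' goto ·  ←P5

BFS fail/out derivation:
  n1('b'): parent n0 fail=0; on 'b' 0 → fail=0;  out ∅∪∅=∅
  n3('e'): parent n0 fail=0; on 'e' 0 → fail=0;  out ∅∪∅=∅
  n5('c'): parent n0 fail=0; on 'c' 0 → fail=0;  out {6}∪∅={6}
  n14('a'): parent n0 fail=0; on 'a' 0 → fail=0;  out ∅∪∅=∅
  n2('bb'): parent n1 fail=0; on 'b' 0 → fail=1;  out {0}∪∅={0}
  n4('ec'): parent n3 fail=0; on 'c' 0 → fail=5;  out {1}∪{6}={1,6}
  n6('cc'): parent n5 fail=0; on 'c' 0 → fail=5;  out ∅∪{6}={6}
  n11('be'): parent n1 fail=0; on 'e' 0 → fail=3;  out ∅∪∅=∅
  n15('ad'): parent n14 fail=0; on 'd' 0 → fail=0;  out ∅∪∅=∅
  n17('ed'): parent n3 fail=0; on 'd' 0 → fail=0;  out ∅∪∅=∅
  n7('cca'): parent n6 fail=5; on 'a' 5→0 → fail=14;  out ∅∪∅=∅
  n12('bee'): parent n11 fail=3; on 'e' 3→0 → fail=3;  out ∅∪∅=∅
  n16('ade'): parent n15 fail=0; on 'e' 0 → fail=3;  out {4}∪∅={4}
  n18('edc'): parent n17 fail=0; on 'c' 0 → fail=5;  out {5}∪{6}={5,6}
  n8('ccae'): parent n7 fail=14; on 'e' 14→0 → fail=3;  out ∅∪∅=∅
  n13('beeb'): parent n12 fail=3; on 'b' 3→0 → fail=1;  out {3}∪∅={3}
  n9('ccaed'): parent n8 fail=3; on 'd' 3 → fail=17;  out ∅∪∅=∅
  n10('ccaedd'): parent n9 fail=17; on 'd' 17→0 → fail=0;  out {2}∪∅={2}

Scan:
i=0 'c': node 0→5  ** P6@[0:0]
i=1 'c': node 5→6  ** P6@[1:1]
i=2 'e': node 6→3 (via fail)
i=3 'd': node 3→17
i=4 'c': node 17→18  ** P5@[2:4],P6@[4:4]
i=5 'b': node 18→1 (via fail)
i=6 'e': node 1→11
i=7 'e': node 11→12
i=8 'b': node 12→13  ** P3@[5:8]
i=9 'c': node 13→5 (via fail)  ** P6@[9:9]
i=10 'e': node 5→3 (via fail)
i=11 'c': node 3→4  ** P1@[10:11],P6@[11:11]
i=12 'e': node 4→3 (via fail)
i=13 'c': node 3→4  ** P1@[12:13],P6@[13:13]
i=14 'e': node 4→3 (via fail)
i=15 'e': node 3→3 (via fail)
i=16 'd': node 3→17
i=17 'c': node 17→18  ** P5@[15:17],P6@[17:17]
i=18 'b': node 18→1 (via fail)
i=19 'b': node 1→2  ** P0@[18:19]
i=20 'a': node 2→14 (via fail)
i=21 'b': node 14→1 (via fail)
i=22 'e': node 1→11
i=23 'e': node 11→12
i=24 'b': node 12→13  ** P3@[21:24]
i=25 'a': node 13→14 (via fail)
i=26 'e': node 14→3 (via fail)
i=27 'b': node 3→1 (via fail)
i=28 'b': node 1→2  ** P0@[27:28]
i=29 'a': node 2→14 (via fail)
i=30 'd': node 14→15
i=31 'e': node 15→16  ** P4@[29:31]
i=32 'b': node 16→1 (via fail)
i=33 'b': node 1→2  ** P0@[32:33]
i=34 'd': node 2→0 (via fail)
i=35 'c': node 0→5  ** P6@[35:35]
i=36 'd': node 5→0 (via fail)
i=37 'c': node 0→5  ** P6@[37:37]
i=38 'e': node 5→3 (via fail)
i=39 'b': node 3→1 (via fail)
i=40 'b': node 1→2  ** P0@[39:40]
i=41 'a': node 2→14 (via fail)
i=42 'd': node 14→15
i=43 'e': node 15→16  ** P4@[41:43]
i=44 'c': node 16→4 (via fail)  ** P1@[43:44],P6@[44:44]
i=45 'e': node 4→3 (via fail)
i=46 'd': node 3→17
i=47 'a': node 17→14 (via fail)
i=48 'e': node 14→3 (via fail)
i=49 'c': node 3→4  ** P1@[48:49],P6@[49:49]
i=50 'b': node 4→1 (via fail)
i=51 'b': node 1→2  ** P0@[50:51]
i=52 'b': node 2→2 (via fail)  ** P0@[51:52]
i=53 'b': node 2→2 (via fail)  ** P0@[52:53]
i=54 'e': node 2→11 (via fail)
i=55 'e': node 11→12
i=56 'a': node 12→14 (via fail)
i=57 'c': node 14→5 (via fail)  ** P6@[57:57]

Result: [[0,6],[1,6],[4,5],[4,6],[8,3],[9,6],[11,1],[11,6],[13,1],[13,6],[17,5],[17,6],[19,0],[24,3],[28,0],[31,4],[33,0],[35,6],[37,6],[40,0],[43,4],[44,1],[44,6],[49,1],[49,6],[51,0],[52,0],[53,0],[57,6]]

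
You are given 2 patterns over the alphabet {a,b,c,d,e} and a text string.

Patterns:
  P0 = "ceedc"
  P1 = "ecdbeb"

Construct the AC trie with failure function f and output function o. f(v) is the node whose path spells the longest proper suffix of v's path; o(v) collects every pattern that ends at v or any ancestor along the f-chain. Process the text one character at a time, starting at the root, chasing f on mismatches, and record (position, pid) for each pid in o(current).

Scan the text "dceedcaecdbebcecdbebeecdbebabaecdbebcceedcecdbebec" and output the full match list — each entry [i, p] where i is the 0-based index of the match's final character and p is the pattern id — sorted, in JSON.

Construct AC machine:
Trie (insert patterns):
  n0 'ε': c→1 e→6
  n1 'c': e→2
  n2 'ce': e→3
  n3 'cee': d→4
  n4 'ceed': c→5
  n5 'ceedc': ·  ←P0
  n6 'e': c→7
  n7 'ec': d→8
  n8 'ecd': b→9
  n9 'ecdb': e→10
  n10 'ecdbe': b→11
  n11 'ecdbeb': ·  ←P1

BFS fail/out derivation:
  fail(1) 'c': from fail(0)=0 chase 'c': 0 ⇒ 0;  out=∅∪out(0)=∅
  fail(6) 'e': from fail(0)=0 chase 'e': 0 ⇒ 0;  out=∅∪out(0)=∅
  fail(2) 'ce': from fail(1)=0 chase 'e': 0 ⇒ 6;  out=∅∪out(6)=∅
  fail(7) 'ec': from fail(6)=0 chase 'c': 0 ⇒ 1;  out=∅∪out(1)=∅
  fail(3) 'cee': from fail(2)=6 chase 'e': 6→0 ⇒ 6;  out=∅∪out(6)=∅
  fail(8) 'ecd': from fail(7)=1 chase 'd': 1→0 ⇒ 0;  out=∅∪out(0)=∅
  fail(4) 'ceed': from fail(3)=6 chase 'd': 6→0 ⇒ 0;  out=∅∪out(0)=∅
  fail(9) 'ecdb': from fail(8)=0 chase 'b': 0 ⇒ 0;  out=∅∪out(0)=∅
  fail(5) 'ceedc': from fail(4)=0 chase 'c': 0 ⇒ 1;  out={0}∪out(1)={0}
  fail(10) 'ecdbe': from fail(9)=0 chase 'e': 0 ⇒ 6;  out=∅∪out(6)=∅
  fail(11) 'ecdbeb': from fail(10)=6 chase 'b': 6→0 ⇒ 0;  out={1}∪out(0)={1}

Text stream:
i=0 'd': node 0→0
i=1 'c': node 0→1
i=2 'e': node 1→2
i=3 'e': node 2→3
i=4 'd': node 3→4
i=5 'c': node 4→5  ** P0@[1:5]
i=6 'a': node 5→0 (via fail)
i=7 'e': node 0→6
i=8 'c': node 6→7
i=9 'd': node 7→8
i=10 'b': node 8→9
i=11 'e': node 9→10
i=12 'b': node 10→11  ** P1@[7:12]
i=13 'c': node 11→1 (via fail)
i=14 'e': node 1→2
i=15 'c': node 2→7 (via fail)
i=16 'd': node 7→8
i=17 'b': node 8→9
i=18 'e': node 9→10
i=19 'b': node 10→11  ** P1@[14:19]
i=20 'e': node 11→6 (via fail)
i=21 'e': node 6→6 (via fail)
i=22 'c': node 6→7
i=23 'd': node 7→8
i=24 'b': node 8→9
i=25 'e': node 9→10
i=26 'b': node 10→11  ** P1@[21:26]
i=27 'a': node 11→0 (via fail)
i=28 'b': node 0→0
i=29 'a': node 0→0
i=30 'e': node 0→6
i=31 'c': node 6→7
i=32 'd': node 7→8
i=33 'b': node 8→9
i=34 'e': node 9→10
i=35 'b': node 10→11  ** P1@[30:35]
i=36 'c': node 11→1 (via fail)
i=37 'c': node 1→1 (via fail)
i=38 'e': node 1→2
i=39 'e': node 2→3
i=40 'd': node 3→4
i=41 'c': node 4→5  ** P0@[37:41]
i=42 'e': node 5→2 (via fail)
i=43 'c': node 2→7 (via fail)
i=44 'd': node 7→8
i=45 'b': node 8→9
i=46 'e': node 9→10
i=47 'b': node 10→11  ** P1@[42:47]
i=48 'e': node 11→6 (via fail)
i=49 'c': node 6→7

Result: [[5,0],[12,1],[19,1],[26,1],[35,1],[41,0],[47,1]]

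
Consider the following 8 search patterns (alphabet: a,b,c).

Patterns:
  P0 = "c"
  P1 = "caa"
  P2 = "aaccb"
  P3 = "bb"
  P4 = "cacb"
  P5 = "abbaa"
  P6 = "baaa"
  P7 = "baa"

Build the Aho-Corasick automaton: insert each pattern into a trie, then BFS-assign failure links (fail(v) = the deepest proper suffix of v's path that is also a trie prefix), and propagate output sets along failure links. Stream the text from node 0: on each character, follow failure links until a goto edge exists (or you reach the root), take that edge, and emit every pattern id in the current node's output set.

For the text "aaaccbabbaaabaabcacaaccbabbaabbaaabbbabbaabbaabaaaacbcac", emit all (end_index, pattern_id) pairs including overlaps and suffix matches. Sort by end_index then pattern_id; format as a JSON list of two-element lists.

Build automaton:
Trie nodes:
  0='ε' goto a→4 b→9 c→1
  1='c' goto a→2  [P0 ends]
  2='ca' goto a→3 c→11
  3='caa' goto ·  [P1 ends]
  4='a' goto a→5 b→13
  5='aa' goto c→6
  6='aac' goto c→7
  7='aacc' goto b→8
  8='aaccb' goto ·  [P2 ends]
  9='b' goto a→17 b→10
  10='bb' goto ·  [P3 ends]
  11='cac' goto b→12
  12='cacb' goto ·  [P4 ends]
  13='ab' goto b→14
  14='abb' goto a→15
  15='abba' goto a→16
  16='abbaa' goto ·  [P5 ends]
  17='ba' goto a→18
  18='baa' goto a→19  [P7 ends]
  19='baaa' goto ·  [P6 ends]

BFS fail/out derivation:
  fail(1) 'c': from fail(0)=0 chase 'c': 0 ⇒ 0;  out={0}∪out(0)={0}
  fail(4) 'a': from fail(0)=0 chase 'a': 0 ⇒ 0;  out=∅∪out(0)=∅
  fail(9) 'b': from fail(0)=0 chase 'b': 0 ⇒ 0;  out=∅∪out(0)=∅
  fail(2) 'ca': from fail(1)=0 chase 'a': 0 ⇒ 4;  out=∅∪out(4)=∅
  fail(5) 'aa': from fail(4)=0 chase 'a': 0 ⇒ 4;  out=∅∪out(4)=∅
  fail(10) 'bb': from fail(9)=0 chase 'b': 0 ⇒ 9;  out={3}∪out(9)={3}
  fail(13) 'ab': from fail(4)=0 chase 'b': 0 ⇒ 9;  out=∅∪out(9)=∅
  fail(17) 'ba': from fail(9)=0 chase 'a': 0 ⇒ 4;  out=∅∪out(4)=∅
  fail(3) 'caa': from fail(2)=4 chase 'a': 4 ⇒ 5;  out={1}∪out(5)={1}
  fail(6) 'aac': from fail(5)=4 chase 'c': 4→0 ⇒ 1;  out=∅∪out(1)={0}
  fail(11) 'cac': from fail(2)=4 chase 'c': 4→0 ⇒ 1;  out=∅∪out(1)={0}
  fail(14) 'abb': from fail(13)=9 chase 'b': 9 ⇒ 10;  out=∅∪out(10)={3}
  fail(18) 'baa': from fail(17)=4 chase 'a': 4 ⇒ 5;  out={7}∪out(5)={7}
  fail(7) 'aacc': from fail(6)=1 chase 'c': 1→0 ⇒ 1;  out=∅∪out(1)={0}
  fail(12) 'cacb': from fail(11)=1 chase 'b': 1→0 ⇒ 9;  out={4}∪out(9)={4}
  fail(15) 'abba': from fail(14)=10 chase 'a': 10→9 ⇒ 17;  out=∅∪out(17)=∅
  fail(19) 'baaa': from fail(18)=5 chase 'a': 5→4 ⇒ 5;  out={6}∪out(5)={6}
  fail(8) 'aaccb': from fail(7)=1 chase 'b': 1→0 ⇒ 9;  out={2}∪out(9)={2}
  fail(16) 'abbaa': from fail(15)=17 chase 'a': 17 ⇒ 18;  out={5}∪out(18)={5,7}

Scan:
i=0 'a': node 0→4
i=1 'a': node 4→5
i=2 'a': node 5→5 ·f
i=3 'c': node 5→6  → match P0@[3:3]
i=4 'c': node 6→7  → match P0@[4:4]
i=5 'b': node 7→8  → match P2@[1:5]
i=6 'a': node 8→17 ·f
i=7 'b': node 17→13 ·f
i=8 'b': node 13→14  → match P3@[7:8]
i=9 'a': node 14→15
i=10 'a': node 15→16  → match P5@[6:10],P7@[8:10]
i=11 'a': node 16→19 ·f  → match P6@[8:11]
i=12 'b': node 19→13 ·f
i=13 'a': node 13→17 ·f
i=14 'a': node 17→18  → match P7@[12:14]
i=15 'b': node 18→13 ·f
i=16 'c': node 13→1 ·f  → match P0@[16:16]
i=17 'a': node 1→2
i=18 'c': node 2→11  → match P0@[18:18]
i=19 'a': node 11→2 ·f
i=20 'a': node 2→3  → match P1@[18:20]
i=21 'c': node 3→6 ·f  → match P0@[21:21]
i=22 'c': node 6→7  → match P0@[22:22]
i=23 'b': node 7→8  → match P2@[19:23]
i=24 'a': node 8→17 ·f
i=25 'b': node 17→13 ·f
i=26 'b': node 13→14  → match P3@[25:26]
i=27 'a': node 14→15
i=28 'a': node 15→16  → match P5@[24:28],P7@[26:28]
i=29 'b': node 16→13 ·f
i=30 'b': node 13→14  → match P3@[29:30]
i=31 'a': node 14→15
i=32 'a': node 15→16  → match P5@[28:32],P7@[30:32]
i=33 'a': node 16→19 ·f  → match P6@[30:33]
i=34 'b': node 19→13 ·f
i=35 'b': node 13→14  → match P3@[34:35]
i=36 'b': node 14→10 ·f  → match P3@[35:36]
i=37 'a': node 10→17 ·f
i=38 'b': node 17→13 ·f
i=39 'b': node 13→14  → match P3@[38:39]
i=40 'a': node 14→15
i=41 'a': node 15→16  → match P5@[37:41],P7@[39:41]
i=42 'b': node 16→13 ·f
i=43 'b': node 13→14  → match P3@[42:43]
i=44 'a': node 14→15
i=45 'a': node 15→16  → match P5@[41:45],P7@[43:45]
i=46 'b': node 16→13 ·f
i=47 'a': node 13→17 ·f
i=48 'a': node 17→18  → match P7@[46:48]
i=49 'a': node 18→19  → match P6@[46:49]
i=50 'a': node 19→5 ·f
i=51 'c': node 5→6  → match P0@[51:51]
i=52 'b': node 6→9 ·f
i=53 'c': node 9→1 ·f  → match P0@[53:53]
i=54 'a': node 1→2
i=55 'c': node 2→11  → match P0@[55:55]

Result: [[3,0],[4,0],[5,2],[8,3],[10,5],[10,7],[11,6],[14,7],[16,0],[18,0],[20,1],[21,0],[22,0],[23,2],[26,3],[28,5],[28,7],[30,3],[32,5],[32,7],[33,6],[35,3],[36,3],[39,3],[41,5],[41,7],[43,3],[45,5],[45,7],[48,7],[49,6],[51,0],[53,0],[55,0]]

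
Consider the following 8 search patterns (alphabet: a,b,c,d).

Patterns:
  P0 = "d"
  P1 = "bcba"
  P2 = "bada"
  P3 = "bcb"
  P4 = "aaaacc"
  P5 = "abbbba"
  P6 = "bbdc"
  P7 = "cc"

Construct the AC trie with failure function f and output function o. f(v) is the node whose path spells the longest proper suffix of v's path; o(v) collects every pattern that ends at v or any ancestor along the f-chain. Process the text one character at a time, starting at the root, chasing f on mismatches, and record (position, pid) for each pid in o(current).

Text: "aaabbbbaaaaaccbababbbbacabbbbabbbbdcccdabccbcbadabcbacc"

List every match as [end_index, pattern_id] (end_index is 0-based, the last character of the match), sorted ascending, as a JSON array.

Build automaton:
Trie nodes:
  0='ε' goto a→9 b→2 c→23 d→1
  1='d' goto ·  [P0 ends]
  2='b' goto a→6 b→20 c→3
  3='bc' goto b→4
  4='bcb' goto a→5  [P3 ends]
  5='bcba' goto ·  [P1 ends]
  6='ba' goto d→7
  7='bad' goto a→8
  8='bada' goto ·  [P2 ends]
  9='a' goto a→10 b→15
  10='aa' goto a→11
  11='aaa' goto a→12
  12='aaaa' goto c→13
  13='aaaac' goto c→14
  14='aaaacc' goto ·  [P4 ends]
  15='ab' goto b→16
  16='abb' goto b→17
  17='abbb' goto b→18
  18='abbbb' goto a→19
  19='abbbba' goto ·  [P5 ends]
  20='bb' goto d→21
  21='bbd' goto c→22
  22='bbdc' goto ·  [P6 ends]
  23='c' goto c→24
  24='cc' goto ·  [P7 ends]

BFS fail/out derivation:
  fail(1) 'd': from fail(0)=0 chase 'd': 0 ⇒ 0;  out={0}∪out(0)={0}
  fail(2) 'b': from fail(0)=0 chase 'b': 0 ⇒ 0;  out=∅∪out(0)=∅
  fail(9) 'a': from fail(0)=0 chase 'a': 0 ⇒ 0;  out=∅∪out(0)=∅
  fail(23) 'c': from fail(0)=0 chase 'c': 0 ⇒ 0;  out=∅∪out(0)=∅
  fail(3) 'bc': from fail(2)=0 chase 'c': 0 ⇒ 23;  out=∅∪out(23)=∅
  fail(6) 'ba': from fail(2)=0 chase 'a': 0 ⇒ 9;  out=∅∪out(9)=∅
  fail(10) 'aa': from fail(9)=0 chase 'a': 0 ⇒ 9;  out=∅∪out(9)=∅
  fail(15) 'ab': from fail(9)=0 chase 'b': 0 ⇒ 2;  out=∅∪out(2)=∅
  fail(20) 'bb': from fail(2)=0 chase 'b': 0 ⇒ 2;  out=∅∪out(2)=∅
  fail(24) 'cc': from fail(23)=0 chase 'c': 0 ⇒ 23;  out={7}∪out(23)={7}
  fail(4) 'bcb': from fail(3)=23 chase 'b': 23→0 ⇒ 2;  out={3}∪out(2)={3}
  fail(7) 'bad': from fail(6)=9 chase 'd': 9→0 ⇒ 1;  out=∅∪out(1)={0}
  fail(11) 'aaa': from fail(10)=9 chase 'a': 9 ⇒ 10;  out=∅∪out(10)=∅
  fail(16) 'abb': from fail(15)=2 chase 'b': 2 ⇒ 20;  out=∅∪out(20)=∅
  fail(21) 'bbd': from fail(20)=2 chase 'd': 2→0 ⇒ 1;  out=∅∪out(1)={0}
  fail(5) 'bcba': from fail(4)=2 chase 'a': 2 ⇒ 6;  out={1}∪out(6)={1}
  fail(8) 'bada': from fail(7)=1 chase 'a': 1→0 ⇒ 9;  out={2}∪out(9)={2}
  fail(12) 'aaaa': from fail(11)=10 chase 'a': 10 ⇒ 11;  out=∅∪out(11)=∅
  fail(17) 'abbb': from fail(16)=20 chase 'b': 20→2 ⇒ 20;  out=∅∪out(20)=∅
  fail(22) 'bbdc': from fail(21)=1 chase 'c': 1→0 ⇒ 23;  out={6}∪out(23)={6}
  fail(13) 'aaaac': from fail(12)=11 chase 'c': 11→10→9→0 ⇒ 23;  out=∅∪out(23)=∅
  fail(18) 'abbbb': from fail(17)=20 chase 'b': 20→2 ⇒ 20;  out=∅∪out(20)=∅
  fail(14) 'aaaacc': from fail(13)=23 chase 'c': 23 ⇒ 24;  out={4}∪out(24)={4,7}
  fail(19) 'abbbba': from fail(18)=20 chase 'a': 20→2 ⇒ 6;  out={5}∪out(6)={5}

Text stream:
pos 0 'a': at 9
pos 1 'a': at 10
pos 2 'a': at 11
pos 3 'b': at 15 (fail-walked)
pos 4 'b': at 16
pos 5 'b': at 17
pos 6 'b': at 18
pos 7 'a': at 19  emit P5@[2:7]
pos 8 'a': at 10 (fail-walked)
pos 9 'a': at 11
pos 10 'a': at 12
pos 11 'a': at 12 (fail-walked)
pos 12 'c': at 13
pos 13 'c': at 14  emit P4@[8:13],P7@[12:13]
pos 14 'b': at 2 (fail-walked)
pos 15 'a': at 6
pos 16 'b': at 15 (fail-walked)
pos 17 'a': at 6 (fail-walked)
pos 18 'b': at 15 (fail-walked)
pos 19 'b': at 16
pos 20 'b': at 17
pos 21 'b': at 18
pos 22 'a': at 19  emit P5@[17:22]
pos 23 'c': at 23 (fail-walked)
pos 24 'a': at 9 (fail-walked)
pos 25 'b': at 15
pos 26 'b': at 16
pos 27 'b': at 17
pos 28 'b': at 18
pos 29 'a': at 19  emit P5@[24:29]
pos 30 'b': at 15 (fail-walked)
pos 31 'b': at 16
pos 32 'b': at 17
pos 33 'b': at 18
pos 34 'd': at 21 (fail-walked)  emit P0@[34:34]
pos 35 'c': at 22  emit P6@[32:35]
pos 36 'c': at 24 (fail-walked)  emit P7@[35:36]
pos 37 'c': at 24 (fail-walked)  emit P7@[36:37]
pos 38 'd': at 1 (fail-walked)  emit P0@[38:38]
pos 39 'a': at 9 (fail-walked)
pos 40 'b': at 15
pos 41 'c': at 3 (fail-walked)
pos 42 'c': at 24 (fail-walked)  emit P7@[41:42]
pos 43 'b': at 2 (fail-walked)
pos 44 'c': at 3
pos 45 'b': at 4  emit P3@[43:45]
pos 46 'a': at 5  emit P1@[43:46]
pos 47 'd': at 7 (fail-walked)  emit P0@[47:47]
pos 48 'a': at 8  emit P2@[45:48]
pos 49 'b': at 15 (fail-walked)
pos 50 'c': at 3 (fail-walked)
pos 51 'b': at 4  emit P3@[49:51]
pos 52 'a': at 5  emit P1@[49:52]
pos 53 'c': at 23 (fail-walked)
pos 54 'c': at 24  emit P7@[53:54]

All matches (sorted): [[7,5],[13,4],[13,7],[22,5],[29,5],[34,0],[35,6],[36,7],[37,7],[38,0],[42,7],[45,3],[46,1],[47,0],[48,2],[51,3],[52,1],[54,7]]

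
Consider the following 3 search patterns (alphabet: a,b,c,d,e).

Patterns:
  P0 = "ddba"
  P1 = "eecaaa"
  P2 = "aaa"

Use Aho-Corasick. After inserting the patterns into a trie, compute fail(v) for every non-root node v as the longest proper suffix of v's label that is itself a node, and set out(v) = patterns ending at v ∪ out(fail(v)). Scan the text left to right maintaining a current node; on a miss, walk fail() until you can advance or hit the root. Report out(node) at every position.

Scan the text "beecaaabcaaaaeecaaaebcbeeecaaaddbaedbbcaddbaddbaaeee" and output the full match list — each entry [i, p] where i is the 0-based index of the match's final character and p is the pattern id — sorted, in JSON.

Build automaton:
Trie nodes:
  n0 'ε': a→11 d→1 e→5
  n1 'd': d→2
  n2 'dd': b→3
  n3 'ddb': a→4
  n4 'ddba': ·  ←P0
  n5 'e': e→6
  n6 'ee': c→7
  n7 'eec': a→8
  n8 'eeca': a→9
  n9 'eecaa': a→10
  n10 'eecaaa': ·  ←P1
  n11 'a': a→12
  n12 'aa': a→13
  n13 'aaa': ·  ←P2

Failure links (BFS by depth):
  fail(1) 'd': from fail(0)=0 chase 'd': 0 ⇒ 0;  out=∅∪out(0)=∅
  fail(5) 'e': from fail(0)=0 chase 'e': 0 ⇒ 0;  out=∅∪out(0)=∅
  fail(11) 'a': from fail(0)=0 chase 'a': 0 ⇒ 0;  out=∅∪out(0)=∅
  fail(2) 'dd': from fail(1)=0 chase 'd': 0 ⇒ 1;  out=∅∪out(1)=∅
  fail(6) 'ee': from fail(5)=0 chase 'e': 0 ⇒ 5;  out=∅∪out(5)=∅
  fail(12) 'aa': from fail(11)=0 chase 'a': 0 ⇒ 11;  out=∅∪out(11)=∅
  fail(3) 'ddb': from fail(2)=1 chase 'b': 1→0 ⇒ 0;  out=∅∪out(0)=∅
  fail(7) 'eec': from fail(6)=5 chase 'c': 5→0 ⇒ 0;  out=∅∪out(0)=∅
  fail(13) 'aaa': from fail(12)=11 chase 'a': 11 ⇒ 12;  out={2}∪out(12)={2}
  fail(4) 'ddba': from fail(3)=0 chase 'a': 0 ⇒ 11;  out={0}∪out(11)={0}
  fail(8) 'eeca': from fail(7)=0 chase 'a': 0 ⇒ 11;  out=∅∪out(11)=∅
  fail(9) 'eecaa': from fail(8)=11 chase 'a': 11 ⇒ 12;  out=∅∪out(12)=∅
  fail(10) 'eecaaa': from fail(9)=12 chase 'a': 12 ⇒ 13;  out={1}∪out(13)={1,2}

Scan:
i=0 'b': node 0→0
i=1 'e': node 0→5
i=2 'e': node 5→6
i=3 'c': node 6→7
i=4 'a': node 7→8
i=5 'a': node 8→9
i=6 'a': node 9→10  emit P1@[1:6],P2@[4:6]
i=7 'b': node 10→0 (fail-walked)
i=8 'c': node 0→0
i=9 'a': node 0→11
i=10 'a': node 11→12
i=11 'a': node 12→13  emit P2@[9:11]
i=12 'a': node 13→13 (fail-walked)  emit P2@[10:12]
i=13 'e': node 13→5 (fail-walked)
i=14 'e': node 5→6
i=15 'c': node 6→7
i=16 'a': node 7→8
i=17 'a': node 8→9
i=18 'a': node 9→10  emit P1@[13:18],P2@[16:18]
i=19 'e': node 10→5 (fail-walked)
i=20 'b': node 5→0 (fail-walked)
i=21 'c': node 0→0
i=22 'b': node 0→0
i=23 'e': node 0→5
i=24 'e': node 5→6
i=25 'e': node 6→6 (fail-walked)
i=26 'c': node 6→7
i=27 'a': node 7→8
i=28 'a': node 8→9
i=29 'a': node 9→10  emit P1@[24:29],P2@[27:29]
i=30 'd': node 10→1 (fail-walked)
i=31 'd': node 1→2
i=32 'b': node 2→3
i=33 'a': node 3→4  emit P0@[30:33]
i=34 'e': node 4→5 (fail-walked)
i=35 'd': node 5→1 (fail-walked)
i=36 'b': node 1→0 (fail-walked)
i=37 'b': node 0→0
i=38 'c': node 0→0
i=39 'a': node 0→11
i=40 'd': node 11→1 (fail-walked)
i=41 'd': node 1→2
i=42 'b': node 2→3
i=43 'a': node 3→4  emit P0@[40:43]
i=44 'd': node 4→1 (fail-walked)
i=45 'd': node 1→2
i=46 'b': node 2→3
i=47 'a': node 3→4  emit P0@[44:47]
i=48 'a': node 4→12 (fail-walked)
i=49 'e': node 12→5 (fail-walked)
i=50 'e': node 5→6
i=51 'e': node 6→6 (fail-walked)

Matches: [[6,1],[6,2],[11,2],[12,2],[18,1],[18,2],[29,1],[29,2],[33,0],[43,0],[47,0]]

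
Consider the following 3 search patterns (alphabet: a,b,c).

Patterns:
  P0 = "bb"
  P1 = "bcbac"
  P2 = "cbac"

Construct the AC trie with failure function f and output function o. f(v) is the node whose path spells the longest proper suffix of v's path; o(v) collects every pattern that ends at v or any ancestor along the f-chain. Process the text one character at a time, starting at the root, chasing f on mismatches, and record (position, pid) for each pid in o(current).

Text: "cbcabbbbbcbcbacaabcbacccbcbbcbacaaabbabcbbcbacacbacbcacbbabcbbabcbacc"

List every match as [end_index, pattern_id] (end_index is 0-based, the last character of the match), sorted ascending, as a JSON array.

Construct AC machine:
Trie (insert patterns):
  n0 'ε': b→1 c→7
  n1 'b': b→2 c→3
  n2 'bb': ·  [P0 ends]
  n3 'bc': b→4
  n4 'bcb': a→5
  n5 'bcba': c→6
  n6 'bcbac': ·  [P1 ends]
  n7 'c': b→8
  n8 'cb': a→9
  n9 'cba': c→10
  n10 'cbac': ·  [P2 ends]

Failure links (BFS by depth):
  n1('b'): parent n0 fail=0; on 'b' 0 → fail=0;  out ∅∪∅=∅
  n7('c'): parent n0 fail=0; on 'c' 0 → fail=0;  out ∅∪∅=∅
  n2('bb'): parent n1 fail=0; on 'b' 0 → fail=1;  out {0}∪∅={0}
  n3('bc'): parent n1 fail=0; on 'c' 0 → fail=7;  out ∅∪∅=∅
  n8('cb'): parent n7 fail=0; on 'b' 0 → fail=1;  out ∅∪∅=∅
  n4('bcb'): parent n3 fail=7; on 'b' 7 → fail=8;  out ∅∪∅=∅
  n9('cba'): parent n8 fail=1; on 'a' 1→0 → fail=0;  out ∅∪∅=∅
  n5('bcba'): parent n4 fail=8; on 'a' 8 → fail=9;  out ∅∪∅=∅
  n10('cbac'): parent n9 fail=0; on 'c' 0 → fail=7;  out {2}∪∅={2}
  n6('bcbac'): parent n5 fail=9; on 'c' 9 → fail=10;  out {1}∪{2}={1,2}

Run:
[0] read 'c'  n0⇒n7
[1] read 'b'  n7⇒n8
[2] read 'c'  n8⇒n3 ·f
[3] read 'a'  n3⇒n0 ·f
[4] read 'b'  n0⇒n1
[5] read 'b'  n1⇒n2  emit P0@[4:5]
[6] read 'b'  n2⇒n2 ·f  emit P0@[5:6]
[7] read 'b'  n2⇒n2 ·f  emit P0@[6:7]
[8] read 'b'  n2⇒n2 ·f  emit P0@[7:8]
[9] read 'c'  n2⇒n3 ·f
[10] read 'b'  n3⇒n4
[11] read 'c'  n4⇒n3 ·f
[12] read 'b'  n3⇒n4
[13] read 'a'  n4⇒n5
[14] read 'c'  n5⇒n6  emit P1@[10:14],P2@[11:14]
[15] read 'a'  n6⇒n0 ·f
[16] read 'a'  n0⇒n0
[17] read 'b'  n0⇒n1
[18] read 'c'  n1⇒n3
[19] read 'b'  n3⇒n4
[20] read 'a'  n4⇒n5
[21] read 'c'  n5⇒n6  emit P1@[17:21],P2@[18:21]
[22] read 'c'  n6⇒n7 ·f
[23] read 'c'  n7⇒n7 ·f
[24] read 'b'  n7⇒n8
[25] read 'c'  n8⇒n3 ·f
[26] read 'b'  n3⇒n4
[27] read 'b'  n4⇒n2 ·f  emit P0@[26:27]
[28] read 'c'  n2⇒n3 ·f
[29] read 'b'  n3⇒n4
[30] read 'a'  n4⇒n5
[31] read 'c'  n5⇒n6  emit P1@[27:31],P2@[28:31]
[32] read 'a'  n6⇒n0 ·f
[33] read 'a'  n0⇒n0
[34] read 'a'  n0⇒n0
[35] read 'b'  n0⇒n1
[36] read 'b'  n1⇒n2  emit P0@[35:36]
[37] read 'a'  n2⇒n0 ·f
[38] read 'b'  n0⇒n1
[39] read 'c'  n1⇒n3
[40] read 'b'  n3⇒n4
[41] read 'b'  n4⇒n2 ·f  emit P0@[40:41]
[42] read 'c'  n2⇒n3 ·f
[43] read 'b'  n3⇒n4
[44] read 'a'  n4⇒n5
[45] read 'c'  n5⇒n6  emit P1@[41:45],P2@[42:45]
[46] read 'a'  n6⇒n0 ·f
[47] read 'c'  n0⇒n7
[48] read 'b'  n7⇒n8
[49] read 'a'  n8⇒n9
[50] read 'c'  n9⇒n10  emit P2@[47:50]
[51] read 'b'  n10⇒n8 ·f
[52] read 'c'  n8⇒n3 ·f
[53] read 'a'  n3⇒n0 ·f
[54] read 'c'  n0⇒n7
[55] read 'b'  n7⇒n8
[56] read 'b'  n8⇒n2 ·f  emit P0@[55:56]
[57] read 'a'  n2⇒n0 ·f
[58] read 'b'  n0⇒n1
[59] read 'c'  n1⇒n3
[60] read 'b'  n3⇒n4
[61] read 'b'  n4⇒n2 ·f  emit P0@[60:61]
[62] read 'a'  n2⇒n0 ·f
[63] read 'b'  n0⇒n1
[64] read 'c'  n1⇒n3
[65] read 'b'  n3⇒n4
[66] read 'a'  n4⇒n5
[67] read 'c'  n5⇒n6  emit P1@[63:67],P2@[64:67]
[68] read 'c'  n6⇒n7 ·f

Result: [[5,0],[6,0],[7,0],[8,0],[14,1],[14,2],[21,1],[21,2],[27,0],[31,1],[31,2],[36,0],[41,0],[45,1],[45,2],[50,2],[56,0],[61,0],[67,1],[67,2]]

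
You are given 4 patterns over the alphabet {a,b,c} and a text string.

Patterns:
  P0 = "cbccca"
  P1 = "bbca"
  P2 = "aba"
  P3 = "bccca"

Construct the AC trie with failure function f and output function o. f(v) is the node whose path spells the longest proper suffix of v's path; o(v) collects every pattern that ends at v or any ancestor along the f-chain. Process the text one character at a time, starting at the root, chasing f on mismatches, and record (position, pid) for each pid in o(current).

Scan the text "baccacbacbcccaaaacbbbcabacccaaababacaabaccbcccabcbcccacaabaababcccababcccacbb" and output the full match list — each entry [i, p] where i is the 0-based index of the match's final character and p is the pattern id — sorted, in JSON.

Build automaton:
Trie (insert patterns):
  0='ε' goto a→11 b→7 c→1
  1='c' goto b→2
  2='cb' goto c→3
  3='cbc' goto c→4
  4='cbcc' goto c→5
  5='cbccc' goto a→6
  6='cbccca' goto ·  ←P0
  7='b' goto b→8 c→14
  8='bb' goto c→9
  9='bbc' goto a→10
  10='bbca' goto ·  ←P1
  11='a' goto b→12
  12='ab' goto a→13
  13='aba' goto ·  ←P2
  14='bc' goto c→15
  15='bcc' goto c→16
  16='bccc' goto a→17
  17='bccca' goto ·  ←P3

Failure links (BFS by depth):
  n1('c'): parent n0 fail=0; on 'c' 0 → fail=0;  out ∅∪∅=∅
  n7('b'): parent n0 fail=0; on 'b' 0 → fail=0;  out ∅∪∅=∅
  n11('a'): parent n0 fail=0; on 'a' 0 → fail=0;  out ∅∪∅=∅
  n2('cb'): parent n1 fail=0; on 'b' 0 → fail=7;  out ∅∪∅=∅
  n8('bb'): parent n7 fail=0; on 'b' 0 → fail=7;  out ∅∪∅=∅
  n12('ab'): parent n11 fail=0; on 'b' 0 → fail=7;  out ∅∪∅=∅
  n14('bc'): parent n7 fail=0; on 'c' 0 → fail=1;  out ∅∪∅=∅
  n3('cbc'): parent n2 fail=7; on 'c' 7 → fail=14;  out ∅∪∅=∅
  n9('bbc'): parent n8 fail=7; on 'c' 7 → fail=14;  out ∅∪∅=∅
  n13('aba'): parent n12 fail=7; on 'a' 7→0 → fail=11;  out {2}∪∅={2}
  n15('bcc'): parent n14 fail=1; on 'c' 1→0 → fail=1;  out ∅∪∅=∅
  n4('cbcc'): parent n3 fail=14; on 'c' 14 → fail=15;  out ∅∪∅=∅
  n10('bbca'): parent n9 fail=14; on 'a' 14→1→0 → fail=11;  out {1}∪∅={1}
  n16('bccc'): parent n15 fail=1; on 'c' 1→0 → fail=1;  out ∅∪∅=∅
  n5('cbccc'): parent n4 fail=15; on 'c' 15 → fail=16;  out ∅∪∅=∅
  n17('bccca'): parent n16 fail=1; on 'a' 1→0 → fail=11;  out {3}∪∅={3}
  n6('cbccca'): parent n5 fail=16; on 'a' 16 → fail=17;  out {0}∪{3}={0,3}

Run:
i=0 'b': node 0→7
i=1 'a': node 7→11 (fail-walked)
i=2 'c': node 11→1 (fail-walked)
i=3 'c': node 1→1 (fail-walked)
i=4 'a': node 1→11 (fail-walked)
i=5 'c': node 11→1 (fail-walked)
i=6 'b': node 1→2
i=7 'a': node 2→11 (fail-walked)
i=8 'c': node 11→1 (fail-walked)
i=9 'b': node 1→2
i=10 'c': node 2→3
i=11 'c': node 3→4
i=12 'c': node 4→5
i=13 'a': node 5→6  → match P0@[8:13],P3@[9:13]
i=14 'a': node 6→11 (fail-walked)
i=15 'a': node 11→11 (fail-walked)
i=16 'a': node 11→11 (fail-walked)
i=17 'c': node 11→1 (fail-walked)
i=18 'b': node 1→2
i=19 'b': node 2→8 (fail-walked)
i=20 'b': node 8→8 (fail-walked)
i=21 'c': node 8→9
i=22 'a': node 9→10  → match P1@[19:22]
i=23 'b': node 10→12 (fail-walked)
i=24 'a': node 12→13  → match P2@[22:24]
i=25 'c': node 13→1 (fail-walked)
i=26 'c': node 1→1 (fail-walked)
i=27 'c': node 1→1 (fail-walked)
i=28 'a': node 1→11 (fail-walked)
i=29 'a': node 11→11 (fail-walked)
i=30 'a': node 11→11 (fail-walked)
i=31 'b': node 11→12
i=32 'a': node 12→13  → match P2@[30:32]
i=33 'b': node 13→12 (fail-walked)
i=34 'a': node 12→13  → match P2@[32:34]
i=35 'c': node 13→1 (fail-walked)
i=36 'a': node 1→11 (fail-walked)
i=37 'a': node 11→11 (fail-walked)
i=38 'b': node 11→12
i=39 'a': node 12→13  → match P2@[37:39]
i=40 'c': node 13→1 (fail-walked)
i=41 'c': node 1→1 (fail-walked)
i=42 'b': node 1→2
i=43 'c': node 2→3
i=44 'c': node 3→4
i=45 'c': node 4→5
i=46 'a': node 5→6  → match P0@[41:46],P3@[42:46]
i=47 'b': node 6→12 (fail-walked)
i=48 'c': node 12→14 (fail-walked)
i=49 'b': node 14→2 (fail-walked)
i=50 'c': node 2→3
i=51 'c': node 3→4
i=52 'c': node 4→5
i=53 'a': node 5→6  → match P0@[48:53],P3@[49:53]
i=54 'c': node 6→1 (fail-walked)
i=55 'a': node 1→11 (fail-walked)
i=56 'a': node 11→11 (fail-walked)
i=57 'b': node 11→12
i=58 'a': node 12→13  → match P2@[56:58]
i=59 'a': node 13→11 (fail-walked)
i=60 'b': node 11→12
i=61 'a': node 12→13  → match P2@[59:61]
i=62 'b': node 13→12 (fail-walked)
i=63 'c': node 12→14 (fail-walked)
i=64 'c': node 14→15
i=65 'c': node 15→16
i=66 'a': node 16→17  → match P3@[62:66]
i=67 'b': node 17→12 (fail-walked)
i=68 'a': node 12→13  → match P2@[66:68]
i=69 'b': node 13→12 (fail-walked)
i=70 'c': node 12→14 (fail-walked)
i=71 'c': node 14→15
i=72 'c': node 15→16
i=73 'a': node 16→17  → match P3@[69:73]
i=74 'c': node 17→1 (fail-walked)
i=75 'b': node 1→2
i=76 'b': node 2→8 (fail-walked)

Matches: [[13,0],[13,3],[22,1],[24,2],[32,2],[34,2],[39,2],[46,0],[46,3],[53,0],[53,3],[58,2],[61,2],[66,3],[68,2],[73,3]]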